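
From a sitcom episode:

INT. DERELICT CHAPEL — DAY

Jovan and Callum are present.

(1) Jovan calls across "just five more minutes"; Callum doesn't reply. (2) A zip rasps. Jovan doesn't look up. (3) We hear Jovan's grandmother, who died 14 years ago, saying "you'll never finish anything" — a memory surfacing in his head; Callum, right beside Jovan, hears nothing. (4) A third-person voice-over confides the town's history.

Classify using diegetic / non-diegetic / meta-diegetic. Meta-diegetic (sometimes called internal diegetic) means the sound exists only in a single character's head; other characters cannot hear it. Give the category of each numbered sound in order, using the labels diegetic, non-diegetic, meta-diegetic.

(1) is diegetic: on-screen dialogue — Jovan speaks and Callum is there to hear.
(2) an in-world source (a zip); characters could hear it → diegetic.
(3) it's Jovan's recollection rendered as sound; the other character can't hear it → meta-diegetic.
(4) the narrator exists outside the story world, addressing only the audience → non-diegetic.

diegetic, diegetic, meta-diegetic, non-diegetic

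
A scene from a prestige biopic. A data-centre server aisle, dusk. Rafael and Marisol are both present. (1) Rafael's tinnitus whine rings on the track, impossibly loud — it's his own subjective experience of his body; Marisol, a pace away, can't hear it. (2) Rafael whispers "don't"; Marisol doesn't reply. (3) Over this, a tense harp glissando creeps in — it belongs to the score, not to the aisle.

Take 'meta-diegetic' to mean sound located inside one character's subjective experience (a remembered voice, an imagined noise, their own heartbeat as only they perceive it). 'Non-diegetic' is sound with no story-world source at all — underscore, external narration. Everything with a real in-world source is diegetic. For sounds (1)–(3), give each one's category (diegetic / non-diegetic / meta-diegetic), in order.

Sound (1): point-of-audition from inside Rafael's body; not a sound in the room, so meta-diegetic.
Sound (2): on-screen dialogue — Rafael speaks and Marisol is there to hear, so diegetic.
(3) it has no source in the story world and no character can hear it — it's underscore → non-diegetic.

meta-diegetic, diegetic, non-diegetic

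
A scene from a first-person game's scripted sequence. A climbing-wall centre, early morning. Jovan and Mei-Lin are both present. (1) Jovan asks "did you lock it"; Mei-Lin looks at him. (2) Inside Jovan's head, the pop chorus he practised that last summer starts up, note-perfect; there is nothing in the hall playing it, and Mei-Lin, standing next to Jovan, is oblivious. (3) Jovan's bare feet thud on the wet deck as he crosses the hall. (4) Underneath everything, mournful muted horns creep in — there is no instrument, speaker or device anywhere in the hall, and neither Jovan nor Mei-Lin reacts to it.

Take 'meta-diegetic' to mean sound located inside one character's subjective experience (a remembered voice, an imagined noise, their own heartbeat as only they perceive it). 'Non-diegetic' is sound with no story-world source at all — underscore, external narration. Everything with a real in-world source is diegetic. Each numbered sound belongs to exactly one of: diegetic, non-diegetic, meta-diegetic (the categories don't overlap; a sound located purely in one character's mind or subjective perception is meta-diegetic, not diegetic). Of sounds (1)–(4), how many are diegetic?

(1) is diegetic: spoken by a character present in the story world.
Sound (2): the music is a memory playing inside Jovan's mind alone; no real-world source, Mei-Lin can't hear it, so meta-diegetic.
(3) is diegetic: Jovan's footsteps are produced in the story world.
Sound (4): it has no source in the story world and no character can hear it — it's underscore, so non-diegetic.
So 2 of the 4 are diegetic: (1), (3).

2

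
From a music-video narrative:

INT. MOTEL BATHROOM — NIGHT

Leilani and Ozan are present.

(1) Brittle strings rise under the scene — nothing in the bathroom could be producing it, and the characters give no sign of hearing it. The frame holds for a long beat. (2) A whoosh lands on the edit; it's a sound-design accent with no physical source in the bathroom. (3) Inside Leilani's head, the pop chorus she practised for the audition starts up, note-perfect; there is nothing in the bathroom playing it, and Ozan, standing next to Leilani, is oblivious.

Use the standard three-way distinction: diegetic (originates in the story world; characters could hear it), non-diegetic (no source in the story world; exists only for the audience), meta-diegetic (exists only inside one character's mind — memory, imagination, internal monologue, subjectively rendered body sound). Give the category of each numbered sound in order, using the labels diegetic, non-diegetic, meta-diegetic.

(1) is non-diegetic: score with no on-screen or off-screen source; it exists for the audience alone.
Sound (2): nothing in the scene produces it; it's an accent added for the audience, so non-diegetic.
(3) remembered music, private to Leilani — Ozan is oblivious because it isn't in the room → meta-diegetic.

non-diegetic, non-diegetic, meta-diegetic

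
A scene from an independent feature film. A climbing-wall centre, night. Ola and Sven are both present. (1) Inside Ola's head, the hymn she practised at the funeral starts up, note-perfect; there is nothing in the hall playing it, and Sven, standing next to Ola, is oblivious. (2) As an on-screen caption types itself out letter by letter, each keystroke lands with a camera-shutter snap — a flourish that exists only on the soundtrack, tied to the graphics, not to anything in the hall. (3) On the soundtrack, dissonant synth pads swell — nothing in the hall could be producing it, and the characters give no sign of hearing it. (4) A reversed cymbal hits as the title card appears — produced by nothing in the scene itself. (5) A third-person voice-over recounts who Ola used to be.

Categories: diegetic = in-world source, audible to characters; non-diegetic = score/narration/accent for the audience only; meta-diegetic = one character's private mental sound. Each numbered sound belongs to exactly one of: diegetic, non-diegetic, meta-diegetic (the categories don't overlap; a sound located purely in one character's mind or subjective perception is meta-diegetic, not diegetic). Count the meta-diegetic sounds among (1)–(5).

(1) is meta-diegetic: it lives in Ola's subjectivity, not in the hall.
Sound (2): the caption isn't part of the story world, so neither is the sound tied to it, so non-diegetic.
(3) nothing in the hall produces it and the characters don't hear it — pure soundtrack → non-diegetic.
Sound (4): an editorial stinger — it belongs to the cut, not the story world, so non-diegetic.
(5) is non-diegetic: the narrator exists outside the story world, addressing only the audience.
So 1 of the 5 is meta-diegetic: (1).

1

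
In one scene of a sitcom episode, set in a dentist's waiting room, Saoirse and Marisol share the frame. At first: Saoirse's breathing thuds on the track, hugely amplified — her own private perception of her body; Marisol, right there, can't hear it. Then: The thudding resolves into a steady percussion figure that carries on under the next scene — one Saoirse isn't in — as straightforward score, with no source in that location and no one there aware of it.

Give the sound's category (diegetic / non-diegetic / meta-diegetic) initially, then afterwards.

meta-diegetic, non-diegetic

Initially: it's Saoirse's subjective body sound, inaudible to Marisol → meta-diegetic.
Afterwards: detached from Saoirse and playing as sourceless score over a scene she isn't in — for the audience only → non-diegetic.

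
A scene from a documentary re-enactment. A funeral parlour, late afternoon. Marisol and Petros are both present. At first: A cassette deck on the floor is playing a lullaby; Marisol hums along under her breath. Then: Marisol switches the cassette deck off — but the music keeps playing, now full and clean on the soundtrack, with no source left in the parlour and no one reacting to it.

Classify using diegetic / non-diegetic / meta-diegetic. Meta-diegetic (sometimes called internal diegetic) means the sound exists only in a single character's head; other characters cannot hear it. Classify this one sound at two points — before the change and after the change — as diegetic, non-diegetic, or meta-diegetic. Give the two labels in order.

diegetic, non-diegetic

Before the change: a cassette deck is a real in-scene source and Marisol reacts to it → diegetic.
After the change: there is no longer any in-world source and no one can hear it — it has become underscore → non-diegetic.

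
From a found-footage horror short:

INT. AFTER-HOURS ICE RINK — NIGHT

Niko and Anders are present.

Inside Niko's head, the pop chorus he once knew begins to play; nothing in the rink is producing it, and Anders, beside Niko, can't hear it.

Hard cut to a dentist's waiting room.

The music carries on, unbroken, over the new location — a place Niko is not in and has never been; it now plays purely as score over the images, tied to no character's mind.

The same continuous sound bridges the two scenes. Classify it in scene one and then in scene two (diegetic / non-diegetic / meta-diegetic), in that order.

meta-diegetic, non-diegetic

Scene one: the music exists only inside Niko's mind; Anders can't hear it → meta-diegetic.
Scene two: it's detached from Niko entirely and plays over unrelated images with no in-world source — conventional underscore → non-diegetic.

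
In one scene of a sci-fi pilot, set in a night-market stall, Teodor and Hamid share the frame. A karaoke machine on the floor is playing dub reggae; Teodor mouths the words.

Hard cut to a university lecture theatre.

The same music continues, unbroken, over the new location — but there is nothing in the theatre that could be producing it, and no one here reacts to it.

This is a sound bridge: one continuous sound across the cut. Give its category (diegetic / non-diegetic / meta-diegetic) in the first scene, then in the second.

Scene one: a karaoke machine is an on-screen source and Teodor reacts to it → diegetic.
Scene two: there is no source in the theatre and no one hears it — it's now underscore → non-diegetic.

diegetic, non-diegetic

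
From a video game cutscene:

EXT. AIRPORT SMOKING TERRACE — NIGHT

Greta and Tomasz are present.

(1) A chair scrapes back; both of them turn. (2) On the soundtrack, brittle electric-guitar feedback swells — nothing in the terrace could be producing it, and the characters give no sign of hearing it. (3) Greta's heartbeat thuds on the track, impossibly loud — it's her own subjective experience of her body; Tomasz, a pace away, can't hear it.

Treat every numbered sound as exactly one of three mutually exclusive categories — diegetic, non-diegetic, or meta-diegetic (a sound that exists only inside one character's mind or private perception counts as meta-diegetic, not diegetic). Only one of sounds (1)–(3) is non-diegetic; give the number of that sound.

(1) a chair is a real object/event in the scene's world → diegetic.
(2) score with no on-screen or off-screen source; it exists for the audience alone → non-diegetic.
(3) a subjective body sound — Greta's private perception, inaudible to Tomasz → meta-diegetic.
Only (2) is non-diegetic.

2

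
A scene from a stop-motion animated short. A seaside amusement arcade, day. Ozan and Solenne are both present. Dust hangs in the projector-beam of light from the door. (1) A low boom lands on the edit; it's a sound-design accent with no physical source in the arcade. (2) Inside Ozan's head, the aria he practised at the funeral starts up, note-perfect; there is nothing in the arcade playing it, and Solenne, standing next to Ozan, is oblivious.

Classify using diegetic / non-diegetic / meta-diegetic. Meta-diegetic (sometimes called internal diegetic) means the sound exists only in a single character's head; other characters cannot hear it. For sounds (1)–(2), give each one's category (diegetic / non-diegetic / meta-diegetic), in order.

(1) is non-diegetic: nothing in the scene produces it; it's an accent added for the audience.
(2) it lives in Ozan's subjectivity, not in the arcade → meta-diegetic.

non-diegetic, meta-diegetic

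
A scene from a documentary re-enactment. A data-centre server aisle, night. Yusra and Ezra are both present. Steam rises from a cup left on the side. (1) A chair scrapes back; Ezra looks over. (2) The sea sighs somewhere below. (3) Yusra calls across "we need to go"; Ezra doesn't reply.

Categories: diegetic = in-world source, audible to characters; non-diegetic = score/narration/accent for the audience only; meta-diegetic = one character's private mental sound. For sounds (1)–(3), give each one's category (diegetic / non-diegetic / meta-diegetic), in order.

(1) is diegetic: a chair is a real object/event in the scene's world.
(2) is diegetic: ambient/room sound belonging to the story's physical space.
Sound (3): spoken by a character present in the story world, so diegetic.

diegetic, diegetic, diegetic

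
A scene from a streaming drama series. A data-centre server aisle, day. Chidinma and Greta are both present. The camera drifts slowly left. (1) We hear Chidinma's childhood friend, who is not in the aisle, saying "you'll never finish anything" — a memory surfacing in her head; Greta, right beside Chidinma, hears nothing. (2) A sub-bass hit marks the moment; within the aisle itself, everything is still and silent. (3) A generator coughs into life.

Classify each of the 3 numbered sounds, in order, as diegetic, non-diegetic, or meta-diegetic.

(1) is meta-diegetic: a remembered line, private to Chidinma — not present in the room, not audible to Greta.
(2) nothing in the scene produces it; it's an accent added for the audience → non-diegetic.
Sound (3): a generator is a real object/event in the scene's world, so diegetic.

meta-diegetic, non-diegetic, diegetic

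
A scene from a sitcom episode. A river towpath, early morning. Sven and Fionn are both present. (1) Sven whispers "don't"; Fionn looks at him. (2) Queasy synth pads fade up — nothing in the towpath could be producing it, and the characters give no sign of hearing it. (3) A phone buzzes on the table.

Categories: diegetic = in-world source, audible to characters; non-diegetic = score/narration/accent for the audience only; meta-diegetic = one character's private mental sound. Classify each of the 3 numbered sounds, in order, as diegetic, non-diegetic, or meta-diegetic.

diegetic, non-diegetic, diegetic

Sound (1): Sven is a character speaking aloud in the scene, so diegetic.
Sound (2): score with no on-screen or off-screen source; it exists for the audience alone, so non-diegetic.
Sound (3): the sound comes from a phone physically present in the location, so diegetic.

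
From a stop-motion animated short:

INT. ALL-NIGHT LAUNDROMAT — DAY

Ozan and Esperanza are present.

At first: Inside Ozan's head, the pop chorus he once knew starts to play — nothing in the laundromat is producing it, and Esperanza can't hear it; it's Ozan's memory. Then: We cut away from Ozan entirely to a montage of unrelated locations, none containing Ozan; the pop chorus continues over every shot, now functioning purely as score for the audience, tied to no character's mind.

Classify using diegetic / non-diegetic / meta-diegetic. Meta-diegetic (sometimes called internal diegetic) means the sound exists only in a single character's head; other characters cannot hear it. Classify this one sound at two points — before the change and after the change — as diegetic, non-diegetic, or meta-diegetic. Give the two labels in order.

meta-diegetic, non-diegetic

Before the change: the music lives inside Ozan's mind alone; Esperanza can't hear it → meta-diegetic.
After the change: once it plays over shots Ozan isn't in, detached from any character's subjectivity, it's conventional underscore → non-diegetic.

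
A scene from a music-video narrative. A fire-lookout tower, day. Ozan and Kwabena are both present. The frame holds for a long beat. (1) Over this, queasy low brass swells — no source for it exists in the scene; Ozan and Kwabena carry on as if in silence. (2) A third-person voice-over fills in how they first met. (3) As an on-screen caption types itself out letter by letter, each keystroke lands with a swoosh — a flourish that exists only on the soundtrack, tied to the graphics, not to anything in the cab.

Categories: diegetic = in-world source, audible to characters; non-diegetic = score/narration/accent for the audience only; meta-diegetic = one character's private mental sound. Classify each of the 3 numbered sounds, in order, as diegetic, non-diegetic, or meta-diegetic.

(1) is non-diegetic: nothing in the cab produces it and the characters don't hear it — pure soundtrack.
(2) is non-diegetic: the narrator exists outside the story world, addressing only the audience.
(3) it accompanies on-screen graphics, not anything inside the story world → non-diegetic.

non-diegetic, non-diegetic, non-diegetic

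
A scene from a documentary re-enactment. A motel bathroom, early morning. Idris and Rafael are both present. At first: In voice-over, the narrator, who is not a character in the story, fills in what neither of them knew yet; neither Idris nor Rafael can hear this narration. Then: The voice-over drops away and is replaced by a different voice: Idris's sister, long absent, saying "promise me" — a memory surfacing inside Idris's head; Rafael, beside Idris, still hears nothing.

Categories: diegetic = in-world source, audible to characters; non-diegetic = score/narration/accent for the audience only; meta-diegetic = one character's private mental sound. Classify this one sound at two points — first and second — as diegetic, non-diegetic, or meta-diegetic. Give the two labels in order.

First: the external narrator addresses only the audience — outside the story world → non-diegetic.
Second: the replacement voice is a memory inside Idris's mind specifically → meta-diegetic.

non-diegetic, meta-diegetic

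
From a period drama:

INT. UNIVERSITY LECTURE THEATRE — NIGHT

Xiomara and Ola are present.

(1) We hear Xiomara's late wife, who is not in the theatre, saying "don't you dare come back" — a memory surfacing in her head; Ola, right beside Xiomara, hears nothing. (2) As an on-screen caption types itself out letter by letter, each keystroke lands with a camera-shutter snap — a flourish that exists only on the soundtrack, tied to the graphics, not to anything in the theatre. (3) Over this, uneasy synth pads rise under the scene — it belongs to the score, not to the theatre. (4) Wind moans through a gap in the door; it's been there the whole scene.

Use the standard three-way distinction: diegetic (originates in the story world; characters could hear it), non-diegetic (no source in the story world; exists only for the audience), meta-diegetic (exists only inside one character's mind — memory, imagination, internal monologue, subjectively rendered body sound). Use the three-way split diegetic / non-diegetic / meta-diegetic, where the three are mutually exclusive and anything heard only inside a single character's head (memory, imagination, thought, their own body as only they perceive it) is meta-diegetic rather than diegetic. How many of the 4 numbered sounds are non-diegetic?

Sound (1): a remembered line, private to Xiomara — not present in the room, not audible to Ola, so meta-diegetic.
Sound (2): sound married to a title/caption — outside the diegesis by definition, so non-diegetic.
Sound (3): score with no on-screen or off-screen source; it exists for the audience alone, so non-diegetic.
(4) is diegetic: wind is part of the location's real environment.
Non-diegetic: (2), (3) — that's 2.

2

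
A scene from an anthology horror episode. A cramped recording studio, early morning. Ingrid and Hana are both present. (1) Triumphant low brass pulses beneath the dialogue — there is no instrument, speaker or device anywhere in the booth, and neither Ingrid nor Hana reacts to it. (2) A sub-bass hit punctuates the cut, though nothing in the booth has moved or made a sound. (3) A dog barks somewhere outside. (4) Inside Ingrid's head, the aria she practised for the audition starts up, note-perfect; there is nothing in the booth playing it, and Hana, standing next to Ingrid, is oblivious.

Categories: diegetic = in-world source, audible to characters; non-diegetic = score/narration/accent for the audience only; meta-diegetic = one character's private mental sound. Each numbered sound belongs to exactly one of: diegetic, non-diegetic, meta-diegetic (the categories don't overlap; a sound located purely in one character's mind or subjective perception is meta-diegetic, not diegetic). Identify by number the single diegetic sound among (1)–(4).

(1) is non-diegetic: nothing in the booth produces it and the characters don't hear it — pure soundtrack.
Sound (2): an editorial stinger — it belongs to the cut, not the story world, so non-diegetic.
(3) is diegetic: an in-world source (a dog); characters could hear it.
(4) it lives in Ingrid's subjectivity, not in the booth → meta-diegetic.
Only (3) is diegetic.

3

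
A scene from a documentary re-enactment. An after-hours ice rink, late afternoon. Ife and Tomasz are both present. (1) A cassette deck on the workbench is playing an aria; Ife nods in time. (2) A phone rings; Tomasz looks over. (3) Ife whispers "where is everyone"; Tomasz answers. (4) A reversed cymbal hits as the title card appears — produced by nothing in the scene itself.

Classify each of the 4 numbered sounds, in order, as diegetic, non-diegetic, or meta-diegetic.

diegetic, diegetic, diegetic, non-diegetic

(1) source music from a cassette deck, which exists in the story world → diegetic.
Sound (2): a phone is a real object/event in the scene's world, so diegetic.
Sound (3): Ife is a character speaking aloud in the scene, so diegetic.
Sound (4): it's a sound-design accent with no in-world source; no one in the scene can hear it, so non-diegetic.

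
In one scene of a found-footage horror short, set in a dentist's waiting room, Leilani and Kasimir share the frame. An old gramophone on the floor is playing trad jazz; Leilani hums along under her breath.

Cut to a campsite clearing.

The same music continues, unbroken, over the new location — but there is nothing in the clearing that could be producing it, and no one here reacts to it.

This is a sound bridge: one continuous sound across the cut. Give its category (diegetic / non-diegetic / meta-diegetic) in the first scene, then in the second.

Scene one: an old gramophone is an on-screen source and Leilani reacts to it → diegetic.
Scene two: there is no source in the clearing and no one hears it — it's now underscore → non-diegetic.

diegetic, non-diegetic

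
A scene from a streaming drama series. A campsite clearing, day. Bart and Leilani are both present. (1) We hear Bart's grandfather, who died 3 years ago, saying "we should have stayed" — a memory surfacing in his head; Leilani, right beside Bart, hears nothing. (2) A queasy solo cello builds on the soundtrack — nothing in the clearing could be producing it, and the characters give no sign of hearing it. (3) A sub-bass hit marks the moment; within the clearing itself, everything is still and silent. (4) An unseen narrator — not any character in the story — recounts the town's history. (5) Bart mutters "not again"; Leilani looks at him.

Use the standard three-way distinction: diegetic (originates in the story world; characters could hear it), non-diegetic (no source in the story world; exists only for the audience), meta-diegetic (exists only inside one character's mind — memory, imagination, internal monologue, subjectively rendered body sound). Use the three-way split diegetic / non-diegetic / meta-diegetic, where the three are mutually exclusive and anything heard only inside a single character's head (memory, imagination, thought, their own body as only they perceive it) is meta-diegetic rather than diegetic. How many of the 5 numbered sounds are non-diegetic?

(1) it's Bart's recollection rendered as sound; the other character can't hear it → meta-diegetic.
(2) is non-diegetic: score with no on-screen or off-screen source; it exists for the audience alone.
Sound (3): it's a sound-design accent with no in-world source; no one in the scene can hear it, so non-diegetic.
Sound (4): the narrator exists outside the story world, addressing only the audience, so non-diegetic.
(5) is diegetic: on-screen dialogue — Bart speaks and Leilani is there to hear.
So 3 of the 5 are non-diegetic: (2), (3), (4).

3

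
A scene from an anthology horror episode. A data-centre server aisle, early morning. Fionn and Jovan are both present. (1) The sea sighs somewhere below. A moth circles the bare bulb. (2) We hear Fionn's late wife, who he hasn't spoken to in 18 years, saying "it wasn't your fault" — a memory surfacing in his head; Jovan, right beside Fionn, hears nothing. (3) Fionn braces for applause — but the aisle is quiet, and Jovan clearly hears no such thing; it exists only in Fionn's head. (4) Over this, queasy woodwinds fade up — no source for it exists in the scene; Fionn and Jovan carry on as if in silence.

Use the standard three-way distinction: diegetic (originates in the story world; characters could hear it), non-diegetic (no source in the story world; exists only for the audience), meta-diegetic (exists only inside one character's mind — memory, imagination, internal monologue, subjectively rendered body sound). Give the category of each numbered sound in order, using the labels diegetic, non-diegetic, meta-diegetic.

diegetic, meta-diegetic, meta-diegetic, non-diegetic

(1) ambient/room sound belonging to the story's physical space → diegetic.
(2) is meta-diegetic: the voice is a memory playing only inside Fionn's mind; Jovan can't hear it.
Sound (3): Fionn alone 'hears' it — an imagined sound, not present in the space, so meta-diegetic.
Sound (4): it has no source in the story world and no character can hear it — it's underscore, so non-diegetic.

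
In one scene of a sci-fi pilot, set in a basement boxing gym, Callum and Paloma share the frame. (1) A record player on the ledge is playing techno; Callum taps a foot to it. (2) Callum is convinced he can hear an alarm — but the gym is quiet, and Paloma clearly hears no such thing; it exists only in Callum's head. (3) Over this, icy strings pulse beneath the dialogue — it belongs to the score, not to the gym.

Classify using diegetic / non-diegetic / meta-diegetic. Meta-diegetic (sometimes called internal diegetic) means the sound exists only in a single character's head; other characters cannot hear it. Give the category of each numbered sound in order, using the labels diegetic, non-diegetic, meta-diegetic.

(1) is diegetic: source music from a record player, which exists in the story world.
Sound (2): Callum alone 'hears' it — an imagined sound, not present in the space, so meta-diegetic.
Sound (3): nothing in the gym produces it and the characters don't hear it — pure soundtrack, so non-diegetic.

diegetic, meta-diegetic, non-diegetic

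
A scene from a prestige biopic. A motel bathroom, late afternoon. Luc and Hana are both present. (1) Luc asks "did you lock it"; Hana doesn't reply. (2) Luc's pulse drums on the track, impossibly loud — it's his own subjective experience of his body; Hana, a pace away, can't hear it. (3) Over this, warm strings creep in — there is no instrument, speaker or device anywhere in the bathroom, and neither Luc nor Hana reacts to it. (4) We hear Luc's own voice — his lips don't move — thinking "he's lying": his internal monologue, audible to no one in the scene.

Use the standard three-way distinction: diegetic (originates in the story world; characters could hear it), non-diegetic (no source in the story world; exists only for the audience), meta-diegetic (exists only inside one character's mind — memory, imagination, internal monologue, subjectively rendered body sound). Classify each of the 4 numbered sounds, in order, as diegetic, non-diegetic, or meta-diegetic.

(1) spoken by a character present in the story world → diegetic.
(2) point-of-audition from inside Luc's body; not a sound in the room → meta-diegetic.
(3) is non-diegetic: score with no on-screen or off-screen source; it exists for the audience alone.
Sound (4): Luc's thought-voice: a private mental sound no other character can hear, so meta-diegetic.

diegetic, meta-diegetic, non-diegetic, meta-diegetic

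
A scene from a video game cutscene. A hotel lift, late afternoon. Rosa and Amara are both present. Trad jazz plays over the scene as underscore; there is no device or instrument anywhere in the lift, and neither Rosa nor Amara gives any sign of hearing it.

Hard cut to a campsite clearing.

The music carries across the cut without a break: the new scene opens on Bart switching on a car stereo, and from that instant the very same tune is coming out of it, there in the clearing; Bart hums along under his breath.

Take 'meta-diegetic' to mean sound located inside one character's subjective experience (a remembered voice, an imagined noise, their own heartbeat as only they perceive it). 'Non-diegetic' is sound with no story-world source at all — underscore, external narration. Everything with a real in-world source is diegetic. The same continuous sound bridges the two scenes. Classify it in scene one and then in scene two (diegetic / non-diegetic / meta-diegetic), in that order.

Scene one: there's no in-world source anywhere and no character hears it — underscore for the audience only → non-diegetic.
Scene two: once Bart turns on a car stereo, the music has a real source in the story world and Bart reacts to it → diegetic.

non-diegetic, diegetic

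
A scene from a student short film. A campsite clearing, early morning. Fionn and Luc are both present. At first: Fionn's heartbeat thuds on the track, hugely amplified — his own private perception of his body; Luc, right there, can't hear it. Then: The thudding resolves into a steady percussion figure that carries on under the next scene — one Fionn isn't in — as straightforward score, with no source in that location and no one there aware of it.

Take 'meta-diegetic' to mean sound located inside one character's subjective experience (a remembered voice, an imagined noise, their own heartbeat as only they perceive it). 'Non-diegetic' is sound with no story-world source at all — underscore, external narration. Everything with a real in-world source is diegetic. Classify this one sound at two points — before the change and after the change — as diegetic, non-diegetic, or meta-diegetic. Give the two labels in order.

Before the change: it's Fionn's subjective body sound, inaudible to Luc → meta-diegetic.
After the change: detached from Fionn and playing as sourceless score over a scene he isn't in — for the audience only → non-diegetic.

meta-diegetic, non-diegetic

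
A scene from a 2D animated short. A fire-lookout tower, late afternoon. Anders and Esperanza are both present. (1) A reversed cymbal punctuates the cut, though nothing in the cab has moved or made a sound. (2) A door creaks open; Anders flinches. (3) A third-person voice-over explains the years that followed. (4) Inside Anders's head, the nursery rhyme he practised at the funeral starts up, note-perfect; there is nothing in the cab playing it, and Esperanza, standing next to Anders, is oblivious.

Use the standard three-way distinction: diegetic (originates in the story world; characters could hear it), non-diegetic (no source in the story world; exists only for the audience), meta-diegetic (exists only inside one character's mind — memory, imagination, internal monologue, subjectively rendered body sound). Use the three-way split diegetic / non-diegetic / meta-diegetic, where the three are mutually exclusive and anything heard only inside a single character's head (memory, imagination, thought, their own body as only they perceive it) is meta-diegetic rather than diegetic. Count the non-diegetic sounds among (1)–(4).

(1) is non-diegetic: it's a sound-design accent with no in-world source; no one in the scene can hear it.
(2) the sound comes from a door physically present in the location → diegetic.
Sound (3): external voice-over — not a character, not heard by anyone in the scene, so non-diegetic.
(4) is meta-diegetic: the music is a memory playing inside Anders's mind alone; no real-world source, Esperanza can't hear it.
Non-diegetic: (1), (3) — that's 2.

2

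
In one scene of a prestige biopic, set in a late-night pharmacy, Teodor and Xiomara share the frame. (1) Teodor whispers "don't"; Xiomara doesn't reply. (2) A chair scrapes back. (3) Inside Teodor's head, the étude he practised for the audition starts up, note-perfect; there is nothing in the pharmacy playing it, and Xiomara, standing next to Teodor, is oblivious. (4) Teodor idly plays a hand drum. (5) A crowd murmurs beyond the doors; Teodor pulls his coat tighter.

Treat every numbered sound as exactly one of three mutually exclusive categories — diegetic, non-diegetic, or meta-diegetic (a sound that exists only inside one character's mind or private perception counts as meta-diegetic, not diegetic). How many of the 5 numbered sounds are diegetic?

4

(1) is diegetic: on-screen dialogue — Teodor speaks and Xiomara is there to hear.
(2) is diegetic: a chair is a real object/event in the scene's world.
(3) is meta-diegetic: the music is a memory playing inside Teodor's mind alone; no real-world source, Xiomara can't hear it.
(4) is diegetic: a character is playing a hand drum on screen.
Sound (5): it's the actual ambient sound of the location, so diegetic.
So 4 of the 5 are diegetic: (1), (2), (4), (5).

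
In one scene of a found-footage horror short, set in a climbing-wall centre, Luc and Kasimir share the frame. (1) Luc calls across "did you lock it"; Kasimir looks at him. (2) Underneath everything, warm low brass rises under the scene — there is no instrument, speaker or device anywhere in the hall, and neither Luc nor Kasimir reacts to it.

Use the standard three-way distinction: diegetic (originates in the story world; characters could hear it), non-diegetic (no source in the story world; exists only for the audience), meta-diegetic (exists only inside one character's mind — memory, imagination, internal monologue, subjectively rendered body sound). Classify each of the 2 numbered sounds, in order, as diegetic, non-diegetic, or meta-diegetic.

diegetic, non-diegetic

Sound (1): on-screen dialogue — Luc speaks and Kasimir is there to hear, so diegetic.
(2) is non-diegetic: nothing in the hall produces it and the characters don't hear it — pure soundtrack.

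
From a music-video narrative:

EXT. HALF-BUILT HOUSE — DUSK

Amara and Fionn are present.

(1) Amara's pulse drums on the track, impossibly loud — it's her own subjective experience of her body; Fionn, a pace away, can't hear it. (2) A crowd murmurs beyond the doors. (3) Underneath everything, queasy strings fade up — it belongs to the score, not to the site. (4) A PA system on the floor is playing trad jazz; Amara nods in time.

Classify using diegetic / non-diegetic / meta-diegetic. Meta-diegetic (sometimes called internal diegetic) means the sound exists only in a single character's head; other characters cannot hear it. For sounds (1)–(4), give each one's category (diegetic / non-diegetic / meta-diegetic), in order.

meta-diegetic, diegetic, non-diegetic, diegetic

(1) is meta-diegetic: a subjective body sound — Amara's private perception, inaudible to Fionn.
(2) is diegetic: ambient/room sound belonging to the story's physical space.
Sound (3): nothing in the site produces it and the characters don't hear it — pure soundtrack, so non-diegetic.
(4) a PA system is a physical source in the scene and Amara reacts to it → diegetic.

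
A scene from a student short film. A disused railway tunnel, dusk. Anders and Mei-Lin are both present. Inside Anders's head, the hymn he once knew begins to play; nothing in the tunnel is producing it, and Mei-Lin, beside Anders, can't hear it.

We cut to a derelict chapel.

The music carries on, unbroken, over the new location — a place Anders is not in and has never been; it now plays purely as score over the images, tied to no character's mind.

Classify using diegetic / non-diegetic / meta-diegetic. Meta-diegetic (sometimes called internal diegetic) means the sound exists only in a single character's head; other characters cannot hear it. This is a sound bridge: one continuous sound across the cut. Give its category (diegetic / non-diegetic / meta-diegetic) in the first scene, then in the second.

Scene one: the music exists only inside Anders's mind; Mei-Lin can't hear it → meta-diegetic.
Scene two: it's detached from Anders entirely and plays over unrelated images with no in-world source — conventional underscore → non-diegetic.

meta-diegetic, non-diegetic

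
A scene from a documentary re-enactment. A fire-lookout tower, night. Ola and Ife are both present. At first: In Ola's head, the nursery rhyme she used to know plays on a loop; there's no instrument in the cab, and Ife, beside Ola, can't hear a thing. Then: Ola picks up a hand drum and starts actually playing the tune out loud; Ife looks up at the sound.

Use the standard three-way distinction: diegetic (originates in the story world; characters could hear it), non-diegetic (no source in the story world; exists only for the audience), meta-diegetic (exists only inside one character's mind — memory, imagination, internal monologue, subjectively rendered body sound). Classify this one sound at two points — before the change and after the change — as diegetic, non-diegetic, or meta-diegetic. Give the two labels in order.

Before the change: the tune exists only as Ola's private memory; Ife can't hear it → meta-diegetic.
After the change: Ola is now producing it live on a hand drum, in the room, and Ife hears it → diegetic.

meta-diegetic, diegetic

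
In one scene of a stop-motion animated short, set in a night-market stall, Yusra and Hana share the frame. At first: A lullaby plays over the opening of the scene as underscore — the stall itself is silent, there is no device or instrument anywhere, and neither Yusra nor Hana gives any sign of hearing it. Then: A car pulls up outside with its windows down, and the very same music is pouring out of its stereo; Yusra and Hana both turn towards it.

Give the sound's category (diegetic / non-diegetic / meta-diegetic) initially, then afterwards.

non-diegetic, diegetic

Initially: no in-world source exists and no character can hear it — underscore → non-diegetic.
Afterwards: the car stereo is now a real source in the story world and the characters hear it → diegetic.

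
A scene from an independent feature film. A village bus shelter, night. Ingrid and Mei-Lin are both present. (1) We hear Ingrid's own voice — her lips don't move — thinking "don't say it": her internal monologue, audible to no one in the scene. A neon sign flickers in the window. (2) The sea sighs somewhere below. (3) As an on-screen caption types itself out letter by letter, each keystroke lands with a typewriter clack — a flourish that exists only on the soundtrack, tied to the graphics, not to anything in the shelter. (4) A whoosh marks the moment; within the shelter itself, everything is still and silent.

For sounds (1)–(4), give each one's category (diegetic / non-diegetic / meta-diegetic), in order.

Sound (1): internal monologue — inside Ingrid's mind, not spoken into the scene, so meta-diegetic.
(2) is diegetic: it's the actual ambient sound of the location.
(3) it accompanies on-screen graphics, not anything inside the story world → non-diegetic.
(4) an editorial stinger — it belongs to the cut, not the story world → non-diegetic.

meta-diegetic, diegetic, non-diegetic, non-diegetic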